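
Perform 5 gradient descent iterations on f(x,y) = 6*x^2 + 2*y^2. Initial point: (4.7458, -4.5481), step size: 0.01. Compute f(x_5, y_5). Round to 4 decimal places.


Gradient descent on f(x,y) = 6*x^2 + 2*y^2.
Starting point: (4.7458, -4.5481), alpha = 0.01
Step 1: grad_x = 2*6*4.7458 = 56.9496, grad_y = 2*2*-4.5481 = -18.1924
  x_1 = 4.7458 - 0.01*56.9496 = 4.1763
  y_1 = -4.5481 - 0.01*-18.1924 = -4.3662
Step 2: grad_x = 2*6*4.1763 = 50.1156, grad_y = 2*2*-4.3662 = -17.4647
  x_2 = 4.1763 - 0.01*50.1156 = 3.6751
  y_2 = -4.3662 - 0.01*-17.4647 = -4.1915
Step 3: grad_x = 2*6*3.6751 = 44.1018, grad_y = 2*2*-4.1915 = -16.7661
  x_3 = 3.6751 - 0.01*44.1018 = 3.2341
  y_3 = -4.1915 - 0.01*-16.7661 = -4.0239
Step 4: grad_x = 2*6*3.2341 = 38.8096, grad_y = 2*2*-4.0239 = -16.0955
  x_4 = 3.2341 - 0.01*38.8096 = 2.846
  y_4 = -4.0239 - 0.01*-16.0955 = -3.8629
Step 5: grad_x = 2*6*2.846 = 34.1524, grad_y = 2*2*-3.8629 = -15.4517
  x_5 = 2.846 - 0.01*34.1524 = 2.5045
  y_5 = -3.8629 - 0.01*-15.4517 = -3.7084
f(2.5045, -3.7084) = 6*2.5045^2 + 2*(-3.7084)^2 = 65.1398


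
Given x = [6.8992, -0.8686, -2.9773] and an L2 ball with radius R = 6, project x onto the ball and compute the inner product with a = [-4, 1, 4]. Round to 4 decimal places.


Step 1: Compute ||x|| (intermediates to 6 decimals).
||x|| = sqrt(6.8992^2 + (-0.8686)^2 + (-2.9773)^2) = 7.564241
Step 2: Project.
Since ||x|| > R, scale = R/||x|| = 6/7.564241 = 0.793206, proj(x) = scale * x
proj(x) = [5.472487, -0.688979, -2.361612]
Step 3: Dot product.
a^T * proj(x) = -4*5.472487 + 1*(-0.688979) + 4*(-2.361612) = -32.0254


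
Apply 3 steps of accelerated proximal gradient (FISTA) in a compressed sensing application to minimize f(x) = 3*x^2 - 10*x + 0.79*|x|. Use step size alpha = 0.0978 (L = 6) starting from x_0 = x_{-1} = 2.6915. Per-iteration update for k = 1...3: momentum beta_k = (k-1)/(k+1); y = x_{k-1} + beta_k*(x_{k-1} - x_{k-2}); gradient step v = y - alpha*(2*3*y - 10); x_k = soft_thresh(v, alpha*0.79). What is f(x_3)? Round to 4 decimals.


FISTA on f(x) = 3*x^2 - 10*x + 0.79*|x|
L = 6, alpha = 0.0978
Iteration 1: beta = 0.0, y = 2.6915 + 0.0*(2.6915 - 2.6915) = 2.6915
  grad(y) = 6.149, v = y - alpha*grad = 2.0901
  prox(v) = soft_thresh(2.0901, 0.0773) = 2.0129
Iteration 2: beta = 0.3333, y = 2.0129 + 0.3333*(2.0129 - 2.6915) = 1.7867
  grad(y) = 0.7199, v = y - alpha*grad = 1.7162
  prox(v) = soft_thresh(1.7162, 0.0773) = 1.639
Iteration 3: beta = 0.5, y = 1.639 + 0.5*(1.639 - 2.0129) = 1.452
  grad(y) = -1.2877, v = y - alpha*grad = 1.578
  prox(v) = soft_thresh(1.578, 0.0773) = 1.5007
f(x_3) = 3*1.5007^2 - 10*1.5007 + 0.79*|1.5007| = -7.0652


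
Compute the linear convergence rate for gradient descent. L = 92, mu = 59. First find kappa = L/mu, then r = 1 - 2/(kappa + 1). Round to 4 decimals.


Step 1: Compute the condition number.
kappa = L/mu = 92/59 = 1.5593
Step 2: Compute the convergence rate.
r = 1 - 2/(kappa + 1) = 1 - 2*mu/(L + mu) = (L - mu)/(L + mu) = 33/151 = 0.2185


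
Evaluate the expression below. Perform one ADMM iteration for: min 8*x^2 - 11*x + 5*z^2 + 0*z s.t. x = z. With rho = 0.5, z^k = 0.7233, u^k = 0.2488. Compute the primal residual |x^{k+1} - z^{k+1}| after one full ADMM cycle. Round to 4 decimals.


ADMM iteration with rho = 0.5, z^k = 0.7233, u^k = 0.2488
Step 1: x-update.
Minimize 8*x^2 - 11*x + (0.5/2)*(x - 0.7233 + 0.2488)^2
FOC: (2*8 + 0.5)*x = 11 + 0.5*(0.7233 - 0.2488)
x^{k+1} = 0.681
Step 2: z-update.
Minimize 5*z^2 + 0*z + (0.5/2)*(0.681 - z + 0.2488)^2
FOC: (2*5 + 0.5)*z = 0 + 0.5*(0.681 + 0.2488)
z^{k+1} = 0.0443
Step 3: u-update.
u^{k+1} = 0.2488 + 0.681 - 0.0443 = 0.8856
Step 4: Primal residual = |0.681 - 0.0443| = 0.6368


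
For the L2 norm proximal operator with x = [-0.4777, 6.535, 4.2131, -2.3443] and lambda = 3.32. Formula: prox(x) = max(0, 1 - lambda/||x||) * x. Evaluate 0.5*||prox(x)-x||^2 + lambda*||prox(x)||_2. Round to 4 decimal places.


Step 1: Compute ||x||.
||x|| = 8.1351
Step 2: Compute scaling factor.
scale = max(0, 1 - 3.32/8.1351) = 0.5919
Step 3: prox(x) = [-0.2827, 3.868, 2.4937, -1.3876]
||prox(x)|| = 4.8151
Step 4: Proximal objective.
0.5*||prox-x||^2 = 5.5112
lambda*||prox|| = 15.9861
Total = 21.4974


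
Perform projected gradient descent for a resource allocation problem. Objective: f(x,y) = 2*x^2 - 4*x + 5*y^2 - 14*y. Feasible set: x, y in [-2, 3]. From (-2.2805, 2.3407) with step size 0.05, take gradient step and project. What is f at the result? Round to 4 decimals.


Step 1: Compute gradient at (-2.2805, 2.3407).
grad_x = 2*2*-2.2805 - 4 = -13.122
grad_y = 2*5*2.3407 - 14 = 9.407
Step 2: Gradient step.
x_raw = -2.2805 - 0.05*-13.122 = -1.6244
y_raw = 2.3407 - 0.05*9.407 = 1.8704
Step 3: Project onto [-2, 3].
x_proj = clip(-1.6244) = -1.6244
y_proj = clip(1.8704) = 1.8704
Step 4: Evaluate f.
f(-1.6244, 1.8704) = 3.0811


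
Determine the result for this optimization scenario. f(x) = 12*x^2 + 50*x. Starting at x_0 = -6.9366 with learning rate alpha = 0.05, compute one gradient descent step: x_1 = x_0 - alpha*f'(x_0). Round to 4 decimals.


We compute the gradient at x_0 and apply the update.
f'(x) = 24*x + 50
f'(-6.9366) = 24*-6.9366 + 50 = -116.4784
x_1 = -6.9366 - 0.05*-116.4784 = -1.1127


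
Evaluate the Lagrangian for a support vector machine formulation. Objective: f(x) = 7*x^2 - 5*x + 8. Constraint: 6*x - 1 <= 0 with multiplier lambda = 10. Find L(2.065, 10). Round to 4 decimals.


Step 1: Evaluate f(x).
f(2.065) = 7*2.065^2 - 5*2.065 + 8 = 27.5246
Step 2: Evaluate g(x).
g(2.065) = 6*2.065 - 1 = 11.39
Step 3: Compute Lagrangian.
L = 27.5246 + 10*11.39 = 141.4246


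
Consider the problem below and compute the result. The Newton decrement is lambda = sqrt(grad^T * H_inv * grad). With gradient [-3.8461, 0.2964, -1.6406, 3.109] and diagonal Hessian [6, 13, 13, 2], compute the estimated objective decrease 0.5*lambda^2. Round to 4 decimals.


Step 1: H is diagonal, so H^(-1) * g = [-0.641, 0.0228, -0.1262, 1.5545].
Step 2: g^T H^(-1) g = sum_i g_i^2 / H_ii
  = (-3.8461)^2/6 + (0.2964)^2/13 + (-1.6406)^2/13 + (3.109)^2/2
  = 2.4654 + 0.0068 + 0.207 + 4.8329 = 7.5122
Step 3: Objective decrease = 0.5 * g^T H^(-1) g = 3.7561


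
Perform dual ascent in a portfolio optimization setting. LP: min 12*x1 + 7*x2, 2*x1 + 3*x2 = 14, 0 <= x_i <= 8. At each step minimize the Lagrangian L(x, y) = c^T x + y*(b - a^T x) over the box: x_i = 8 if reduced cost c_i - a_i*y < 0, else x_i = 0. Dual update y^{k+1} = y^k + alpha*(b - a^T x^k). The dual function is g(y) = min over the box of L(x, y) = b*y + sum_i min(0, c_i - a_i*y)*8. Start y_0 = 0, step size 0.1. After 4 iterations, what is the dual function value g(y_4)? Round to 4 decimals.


Dual ascent for LP: min 12*x1 + 7*x2, 2*x1 + 3*x2 = 14, 0 <= x_i <= 8
Step 1: y^k = 0.0, reduced costs: (12.0, 7.0)
  x^k = (0.0, 0.0), subgradient = b - a^T x = 14.0
  y^{k+1} = 0.0 + 0.1*14.0 = 1.4
Step 2: y^k = 1.4, reduced costs: (9.2, 2.8)
  x^k = (0.0, 0.0), subgradient = b - a^T x = 14.0
  y^{k+1} = 1.4 + 0.1*14.0 = 2.8
Step 3: y^k = 2.8, reduced costs: (6.4, -1.4)
  x^k = (0.0, 8.0), subgradient = b - a^T x = -10.0
  y^{k+1} = 2.8 + 0.1*-10.0 = 1.8
Step 4: y^k = 1.8, reduced costs: (8.4, 1.6)
  x^k = (0.0, 0.0), subgradient = b - a^T x = 14.0
  y^{k+1} = 1.8 + 0.1*14.0 = 3.2
Dual objective at y_4 = 3.2: reduced costs (5.6, -2.6), box minimizer x = (0.0, 8.0)
g(y_4) = b*y + (c1 - a1*y)*x1 + (c2 - a2*y)*x2 = 14*3.2 + 5.6*0.0 + (-2.6)*8.0 = 44.8 + 0.0 - 20.8 = 24.0


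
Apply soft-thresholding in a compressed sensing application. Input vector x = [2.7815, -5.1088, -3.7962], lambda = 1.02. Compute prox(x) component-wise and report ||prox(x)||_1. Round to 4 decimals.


Soft-thresholding with lambda = 1.02:
prox(2.7815) = sign(2.7815)*max(|2.7815| - 1.02, 0) = 1.7615
prox(-5.1088) = sign(-5.1088)*max(|-5.1088| - 1.02, 0) = -4.0888
prox(-3.7962) = sign(-3.7962)*max(|-3.7962| - 1.02, 0) = -2.7762
prox(x) = [1.7615, -4.0888, -2.7762]
||prox(x)||_1 = 1.7615 + 4.0888 + 2.7762 = 8.6265


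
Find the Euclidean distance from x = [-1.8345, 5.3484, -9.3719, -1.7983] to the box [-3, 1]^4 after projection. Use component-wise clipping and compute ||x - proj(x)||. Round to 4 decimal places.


Project each component onto [-3, 1].
clip(-1.8345) = -1.8345, clip(5.3484) = 1.0, clip(-9.3719) = -3.0, clip(-1.7983) = -1.7983
Projection = [-1.8345, 1.0, -3.0, -1.7983]
Squared diffs: [0.0, 18.9086, 40.6011, 0.0]
Distance = sqrt(59.5097) = 7.7143


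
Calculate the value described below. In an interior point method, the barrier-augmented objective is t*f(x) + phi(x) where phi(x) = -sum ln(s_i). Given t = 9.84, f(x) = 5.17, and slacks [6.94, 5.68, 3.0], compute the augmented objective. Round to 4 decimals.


Step 1: Compute log-barrier.
ln values: [1.9373, 1.737, 1.0986]
phi = -(1.9373 + 1.737 + 1.0986) = -4.7729
Step 2: Compute augmented objective.
t*f(x) = 9.84*5.17 = 50.8728
Total = 50.8728 - 4.7729 = 46.0999


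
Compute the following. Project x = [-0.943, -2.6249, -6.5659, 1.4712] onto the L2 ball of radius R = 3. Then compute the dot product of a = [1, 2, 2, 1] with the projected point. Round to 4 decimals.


Step 1: Compute ||x|| (intermediates to 6 decimals).
||x|| = sqrt((-0.943)^2 + (-2.6249)^2 + (-6.5659)^2 + 1.4712^2) = 7.283874
Step 2: Project.
Since ||x|| > R, scale = R/||x|| = 3/7.283874 = 0.411869, proj(x) = scale * x
proj(x) = [-0.388392, -1.081115, -2.704291, 0.605942]
Step 3: Dot product.
a^T * proj(x) = 1*(-0.388392) + 2*(-1.081115) + 2*(-2.704291) + 1*0.605942 = -7.3533


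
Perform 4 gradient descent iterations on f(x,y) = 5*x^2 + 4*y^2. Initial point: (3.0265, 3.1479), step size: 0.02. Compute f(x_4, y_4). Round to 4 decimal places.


Gradient descent on f(x,y) = 5*x^2 + 4*y^2.
Starting point: (3.0265, 3.1479), alpha = 0.02
Step 1: grad_x = 2*5*3.0265 = 30.265, grad_y = 2*4*3.1479 = 25.1832
  x_1 = 3.0265 - 0.02*30.265 = 2.4212
  y_1 = 3.1479 - 0.02*25.1832 = 2.6442
Step 2: grad_x = 2*5*2.4212 = 24.212, grad_y = 2*4*2.6442 = 21.1539
  x_2 = 2.4212 - 0.02*24.212 = 1.937
  y_2 = 2.6442 - 0.02*21.1539 = 2.2212
Step 3: grad_x = 2*5*1.937 = 19.3696, grad_y = 2*4*2.2212 = 17.7693
  x_3 = 1.937 - 0.02*19.3696 = 1.5496
  y_3 = 2.2212 - 0.02*17.7693 = 1.8658
Step 4: grad_x = 2*5*1.5496 = 15.4957, grad_y = 2*4*1.8658 = 14.9262
  x_4 = 1.5496 - 0.02*15.4957 = 1.2397
  y_4 = 1.8658 - 0.02*14.9262 = 1.5672
f(1.2397, 1.5672) = 5*1.2397^2 + 4*1.5672^2 = 17.5088


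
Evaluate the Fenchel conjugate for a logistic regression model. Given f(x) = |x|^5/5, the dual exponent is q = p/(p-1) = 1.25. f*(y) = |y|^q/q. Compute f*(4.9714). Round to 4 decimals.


The conjugate exponent q satisfies 1/p + 1/q = 1.
p = 5, so q = 5/(5 - 1) = 1.25
|y|^q = 4.9714^1.25 = 7.4233
f*(4.9714) = 7.4233 / 1.25 = 5.9387


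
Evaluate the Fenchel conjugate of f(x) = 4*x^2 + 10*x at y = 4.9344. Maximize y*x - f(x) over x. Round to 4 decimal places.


f*(y) = sup_x {y*x - a*x^2 - b*x} = sup_x {(y-b)*x - a*x^2}
FOC: (y - b) - 2a*x = 0 => x* = (y - b)/(2a)
x* = (4.9344 - 10)/(2*4) = -0.6332
f*(4.9344) = (y-b)^2/(4a) = (4.9344 - 10)^2/(4*4)
= 25.6603/16 = 1.6038


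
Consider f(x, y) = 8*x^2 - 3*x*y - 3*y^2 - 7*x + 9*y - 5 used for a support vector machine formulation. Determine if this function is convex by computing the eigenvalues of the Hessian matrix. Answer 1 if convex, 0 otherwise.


The Hessian of f(x,y) = 8*x^2 - 3*x*y - 3*y^2 - 7*x + 9*y - 5 is:
H = [[16, -3], [-3, -6]]
Trace = 16 - 6 = 10
Determinant = 16*-6 - (-3)^2 = -105
Discriminant = (10)^2 - 4*-105 = 520.0
Eigenvalues: lambda_1 = -6.4018, lambda_2 = 16.4018
The function is not convex.

0


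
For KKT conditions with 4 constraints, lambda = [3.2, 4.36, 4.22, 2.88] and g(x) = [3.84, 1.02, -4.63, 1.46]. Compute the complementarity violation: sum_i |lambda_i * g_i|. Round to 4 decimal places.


KKT complementary slackness check:
lambda_1 * g_1 = 3.2 * 3.84 = 12.288
lambda_2 * g_2 = 4.36 * 1.02 = 4.4472
lambda_3 * g_3 = 4.22 * -4.63 = -19.5386
lambda_4 * g_4 = 2.88 * 1.46 = 4.2048
Total violation = 12.288 + 4.4472 + 19.5386 + 4.2048 = 40.4786


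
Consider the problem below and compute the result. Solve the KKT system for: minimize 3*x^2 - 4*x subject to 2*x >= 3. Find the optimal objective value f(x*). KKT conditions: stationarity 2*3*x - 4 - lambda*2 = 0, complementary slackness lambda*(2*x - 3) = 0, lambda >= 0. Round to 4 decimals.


Step 1: Try lambda = 0 (constraint inactive).
x_unc = 4/(2*3) = 0.6667
Check: 2*0.6667 = 1.3334 < 3 -- violated!
Step 2: Constraint must be active: 2*x = 3
x* = 3/2 = 1.5
lambda = (2*3*1.5 - 4)/2 = 2.5
Step 3: Compute optimal value.
f(x*) = 3*1.5^2 - 4*1.5 = 0.75


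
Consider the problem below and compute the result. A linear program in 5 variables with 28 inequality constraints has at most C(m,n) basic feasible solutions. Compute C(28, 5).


Each vertex corresponds to some choice of n active constraints out of m, so the number of vertices is at most C(m, n) = m! / (n!(m-n)!).
m = 28, n = 5
Numerator: 28 * 27 * 26 * 25 * 24
Denominator: 5! = 120
C(28, 5) = 98280


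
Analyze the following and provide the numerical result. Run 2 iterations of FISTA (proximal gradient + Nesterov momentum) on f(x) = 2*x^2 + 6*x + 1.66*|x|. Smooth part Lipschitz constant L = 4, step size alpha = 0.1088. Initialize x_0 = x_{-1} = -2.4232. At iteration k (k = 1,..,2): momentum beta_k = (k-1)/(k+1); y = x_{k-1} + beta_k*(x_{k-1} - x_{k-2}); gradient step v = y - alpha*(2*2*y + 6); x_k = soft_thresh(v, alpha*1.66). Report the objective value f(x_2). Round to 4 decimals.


FISTA on f(x) = 2*x^2 + 6*x + 1.66*|x|
L = 4, alpha = 0.1088
Iteration 1: beta = 0.0, y = -2.4232 + 0.0*(-2.4232 + 2.4232) = -2.4232
  grad(y) = -3.6928, v = y - alpha*grad = -2.0214
  prox(v) = soft_thresh(-2.0214, 0.1806) = -1.8408
Iteration 2: beta = 0.3333, y = -1.8408 + 0.3333*(-1.8408 + 2.4232) = -1.6467
  grad(y) = -0.5867, v = y - alpha*grad = -1.5828
  prox(v) = soft_thresh(-1.5828, 0.1806) = -1.4022
f(x_2) = 2*(-1.4022)^2 + 6*(-1.4022) + 1.66*|-1.4022| = -2.1532


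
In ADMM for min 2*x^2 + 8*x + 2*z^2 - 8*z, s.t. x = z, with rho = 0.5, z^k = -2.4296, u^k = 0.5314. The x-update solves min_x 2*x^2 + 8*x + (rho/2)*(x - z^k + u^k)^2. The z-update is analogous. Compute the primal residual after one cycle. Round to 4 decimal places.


ADMM iteration with rho = 0.5, z^k = -2.4296, u^k = 0.5314
Step 1: x-update.
Minimize 2*x^2 + 8*x + (0.5/2)*(x + 2.4296 + 0.5314)^2
FOC: (2*2 + 0.5)*x = -8 + 0.5*(-2.4296 - 0.5314)
x^{k+1} = -2.1068
Step 2: z-update.
Minimize 2*z^2 - 8*z + (0.5/2)*(-2.1068 - z + 0.5314)^2
FOC: (2*2 + 0.5)*z = 8 + 0.5*(-2.1068 + 0.5314)
z^{k+1} = 1.6027
Step 3: u-update.
u^{k+1} = 0.5314 - 2.1068 - 1.6027 = -3.1781
Step 4: Primal residual = |-2.1068 - 1.6027| = 3.7095


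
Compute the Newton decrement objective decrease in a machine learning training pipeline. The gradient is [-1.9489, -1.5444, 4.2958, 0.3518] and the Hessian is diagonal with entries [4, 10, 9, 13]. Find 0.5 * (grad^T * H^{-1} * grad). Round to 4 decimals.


Step 1: H is diagonal, so H^(-1) * g = [-0.4872, -0.1544, 0.4773, 0.0271].
Step 2: g^T H^(-1) g = sum_i g_i^2 / H_ii
  = (-1.9489)^2/4 + (-1.5444)^2/10 + (4.2958)^2/9 + (0.3518)^2/13
  = 0.9496 + 0.2385 + 2.0504 + 0.0095 = 3.248
Step 3: Objective decrease = 0.5 * g^T H^(-1) g = 1.624


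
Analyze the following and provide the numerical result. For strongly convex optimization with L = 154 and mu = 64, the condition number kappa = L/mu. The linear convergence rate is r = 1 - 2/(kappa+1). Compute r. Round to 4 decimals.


Step 1: Compute the condition number.
kappa = L/mu = 154/64 = 2.4063
Step 2: Compute the convergence rate.
r = 1 - 2/(kappa + 1) = 1 - 2*mu/(L + mu) = (L - mu)/(L + mu) = 90/218 = 0.4128


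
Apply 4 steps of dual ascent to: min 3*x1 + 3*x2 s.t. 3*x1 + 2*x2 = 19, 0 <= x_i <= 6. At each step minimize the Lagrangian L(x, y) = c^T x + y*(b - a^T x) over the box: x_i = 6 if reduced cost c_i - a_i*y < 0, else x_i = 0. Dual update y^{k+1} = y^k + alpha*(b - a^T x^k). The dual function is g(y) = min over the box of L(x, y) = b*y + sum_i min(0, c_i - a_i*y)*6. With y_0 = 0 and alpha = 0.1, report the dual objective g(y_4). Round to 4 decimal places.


Dual ascent for LP: min 3*x1 + 3*x2, 3*x1 + 2*x2 = 19, 0 <= x_i <= 6
Step 1: y^k = 0.0, reduced costs: (3.0, 3.0)
  x^k = (0.0, 0.0), subgradient = b - a^T x = 19.0
  y^{k+1} = 0.0 + 0.1*19.0 = 1.9
Step 2: y^k = 1.9, reduced costs: (-2.7, -0.8)
  x^k = (6.0, 6.0), subgradient = b - a^T x = -11.0
  y^{k+1} = 1.9 + 0.1*-11.0 = 0.8
Step 3: y^k = 0.8, reduced costs: (0.6, 1.4)
  x^k = (0.0, 0.0), subgradient = b - a^T x = 19.0
  y^{k+1} = 0.8 + 0.1*19.0 = 2.7
Step 4: y^k = 2.7, reduced costs: (-5.1, -2.4)
  x^k = (6.0, 6.0), subgradient = b - a^T x = -11.0
  y^{k+1} = 2.7 + 0.1*-11.0 = 1.6
Dual objective at y_4 = 1.6: reduced costs (-1.8, -0.2), box minimizer x = (6.0, 6.0)
g(y_4) = b*y + (c1 - a1*y)*x1 + (c2 - a2*y)*x2 = 19*1.6 + (-1.8)*6.0 + (-0.2)*6.0 = 30.4 - 10.8 - 1.2 = 18.4


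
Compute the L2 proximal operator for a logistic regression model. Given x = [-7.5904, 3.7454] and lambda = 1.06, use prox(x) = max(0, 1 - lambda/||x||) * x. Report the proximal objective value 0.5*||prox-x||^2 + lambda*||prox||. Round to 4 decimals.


Step 1: Compute ||x||.
||x|| = 8.4642
Step 2: Compute scaling factor.
scale = max(0, 1 - 1.06/8.4642) = 0.8748
Step 3: prox(x) = [-6.6398, 3.2763]
||prox(x)|| = 7.4042
Step 4: Proximal objective.
0.5*||prox-x||^2 = 0.5618
lambda*||prox|| = 7.8485
Total = 8.4102


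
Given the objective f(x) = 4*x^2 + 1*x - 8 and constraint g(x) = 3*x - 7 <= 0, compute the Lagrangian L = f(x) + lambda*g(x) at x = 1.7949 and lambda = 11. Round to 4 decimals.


Step 1: Evaluate f(x).
f(1.7949) = 4*1.7949^2 + 1*1.7949 - 8 = 6.6816
Step 2: Evaluate g(x).
g(1.7949) = 3*1.7949 - 7 = -1.6153
Step 3: Compute Lagrangian.
L = 6.6816 + 11*-1.6153 = -11.0867


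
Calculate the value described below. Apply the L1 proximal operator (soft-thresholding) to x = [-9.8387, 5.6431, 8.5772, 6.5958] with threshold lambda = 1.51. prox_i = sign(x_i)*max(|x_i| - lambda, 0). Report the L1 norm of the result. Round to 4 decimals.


Soft-thresholding with lambda = 1.51:
prox(-9.8387) = sign(-9.8387)*max(|-9.8387| - 1.51, 0) = -8.3287
prox(5.6431) = sign(5.6431)*max(|5.6431| - 1.51, 0) = 4.1331
prox(8.5772) = sign(8.5772)*max(|8.5772| - 1.51, 0) = 7.0672
prox(6.5958) = sign(6.5958)*max(|6.5958| - 1.51, 0) = 5.0858
prox(x) = [-8.3287, 4.1331, 7.0672, 5.0858]
||prox(x)||_1 = 8.3287 + 4.1331 + 7.0672 + 5.0858 = 24.6148


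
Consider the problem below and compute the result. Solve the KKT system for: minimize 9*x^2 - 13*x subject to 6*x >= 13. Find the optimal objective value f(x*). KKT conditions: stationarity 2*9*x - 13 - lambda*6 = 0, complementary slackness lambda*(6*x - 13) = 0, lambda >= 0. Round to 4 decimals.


Step 1: Try lambda = 0 (constraint inactive).
x_unc = 13/(2*9) = 0.7222
Check: 6*0.7222 = 4.3332 < 13 -- violated!
Step 2: Constraint must be active: 6*x = 13
x* = 13/6 = 2.1667 (rounded; the exact value 13/6 is used below)
lambda = (2*9*(13/6) - 13)/6 = 4.3333
Step 3: Compute optimal value.
f(x*) = 9*(13/6)^2 - 13*(13/6) = 14.0833


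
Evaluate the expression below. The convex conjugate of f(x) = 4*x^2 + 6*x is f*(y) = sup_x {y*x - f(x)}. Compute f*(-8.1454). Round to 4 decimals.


f*(y) = sup_x {y*x - a*x^2 - b*x} = sup_x {(y-b)*x - a*x^2}
FOC: (y - b) - 2a*x = 0 => x* = (y - b)/(2a)
x* = (-8.1454 - 6)/(2*4) = -1.7682
f*(-8.1454) = (y-b)^2/(4a) = (-8.1454 - 6)^2/(4*4)
= 200.0923/16 = 12.5058


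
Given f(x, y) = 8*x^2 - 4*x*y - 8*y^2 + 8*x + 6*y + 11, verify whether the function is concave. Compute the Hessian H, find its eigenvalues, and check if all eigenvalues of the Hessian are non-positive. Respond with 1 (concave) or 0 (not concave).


The Hessian of f(x,y) = 8*x^2 - 4*x*y - 8*y^2 + 8*x + 6*y + 11 is:
H = [[16, -4], [-4, -16]]
Trace = 16 - 16 = 0
Determinant = 16*-16 - (-4)^2 = -272
Discriminant = (0)^2 - 4*-272 = 1088.0
Eigenvalues: lambda_1 = -16.4924, lambda_2 = 16.4924
The function is not concave.

0


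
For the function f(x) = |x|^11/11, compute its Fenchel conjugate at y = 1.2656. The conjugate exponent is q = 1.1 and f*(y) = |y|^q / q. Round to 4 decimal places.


The conjugate exponent q satisfies 1/p + 1/q = 1.
p = 11, so q = 11/(11 - 1) = 1.1
|y|^q = 1.2656^1.1 = 1.2958
f*(1.2656) = 1.2958 / 1.1 = 1.178


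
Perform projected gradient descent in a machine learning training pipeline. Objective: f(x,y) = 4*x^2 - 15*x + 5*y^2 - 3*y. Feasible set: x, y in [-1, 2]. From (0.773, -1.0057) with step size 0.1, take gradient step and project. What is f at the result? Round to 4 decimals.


Step 1: Compute gradient at (0.773, -1.0057).
grad_x = 2*4*0.773 - 15 = -8.816
grad_y = 2*5*-1.0057 - 3 = -13.057
Step 2: Gradient step.
x_raw = 0.773 - 0.1*-8.816 = 1.6546
y_raw = -1.0057 - 0.1*-13.057 = 0.3
Step 3: Project onto [-1, 2].
x_proj = clip(1.6546) = 1.6546
y_proj = clip(0.3) = 0.3
Step 4: Evaluate f.
f(1.6546, 0.3) = -14.3182


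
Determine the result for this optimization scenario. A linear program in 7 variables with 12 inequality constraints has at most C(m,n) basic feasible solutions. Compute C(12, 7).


Each vertex corresponds to some choice of n active constraints out of m, so the number of vertices is at most C(m, n) = m! / (n!(m-n)!).
m = 12, n = 7
Numerator: 12 * 11 * 10 * 9 * 8 * 7 * 6
Denominator: 7! = 5040
C(12, 7) = 792


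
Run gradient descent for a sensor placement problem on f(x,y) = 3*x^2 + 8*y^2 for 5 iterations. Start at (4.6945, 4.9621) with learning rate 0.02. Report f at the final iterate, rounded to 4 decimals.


Gradient descent on f(x,y) = 3*x^2 + 8*y^2.
Starting point: (4.6945, 4.9621), alpha = 0.02
Step 1: grad_x = 2*3*4.6945 = 28.167, grad_y = 2*8*4.9621 = 79.3936
  x_1 = 4.6945 - 0.02*28.167 = 4.1312
  y_1 = 4.9621 - 0.02*79.3936 = 3.3742
Step 2: grad_x = 2*3*4.1312 = 24.787, grad_y = 2*8*3.3742 = 53.9876
  x_2 = 4.1312 - 0.02*24.787 = 3.6354
  y_2 = 3.3742 - 0.02*53.9876 = 2.2945
Step 3: grad_x = 2*3*3.6354 = 21.8125, grad_y = 2*8*2.2945 = 36.7116
  x_3 = 3.6354 - 0.02*21.8125 = 3.1992
  y_3 = 2.2945 - 0.02*36.7116 = 1.5602
Step 4: grad_x = 2*3*3.1992 = 19.195, grad_y = 2*8*1.5602 = 24.9639
  x_4 = 3.1992 - 0.02*19.195 = 2.8153
  y_4 = 1.5602 - 0.02*24.9639 = 1.061
Step 5: grad_x = 2*3*2.8153 = 16.8916, grad_y = 2*8*1.061 = 16.9754
  x_5 = 2.8153 - 0.02*16.8916 = 2.4774
  y_5 = 1.061 - 0.02*16.9754 = 0.7215
f(2.4774, 0.7215) = 3*2.4774^2 + 8*0.7215^2 = 22.5771


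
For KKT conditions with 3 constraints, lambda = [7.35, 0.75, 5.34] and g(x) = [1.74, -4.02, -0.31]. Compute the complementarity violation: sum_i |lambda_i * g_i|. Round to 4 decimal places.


KKT complementary slackness check:
lambda_1 * g_1 = 7.35 * 1.74 = 12.789
lambda_2 * g_2 = 0.75 * -4.02 = -3.015
lambda_3 * g_3 = 5.34 * -0.31 = -1.6554
Total violation = 12.789 + 3.015 + 1.6554 = 17.4594


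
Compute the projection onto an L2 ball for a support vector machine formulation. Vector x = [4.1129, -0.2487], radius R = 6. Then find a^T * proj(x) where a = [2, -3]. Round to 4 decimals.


Step 1: Compute ||x|| (intermediates to 6 decimals).
||x|| = sqrt(4.1129^2 + (-0.2487)^2) = 4.120412
Step 2: Project.
Since ||x|| <= R, proj = x (no scaling needed).
proj(x) = [4.1129, -0.2487]
Step 3: Dot product.
a^T * proj(x) = 2*4.1129 - 3*(-0.2487) = 8.9719


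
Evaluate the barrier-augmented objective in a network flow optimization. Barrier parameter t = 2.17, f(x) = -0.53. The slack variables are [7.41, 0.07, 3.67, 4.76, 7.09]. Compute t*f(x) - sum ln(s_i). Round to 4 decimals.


Step 1: Compute log-barrier.
ln values: [2.0028, -2.6593, 1.3002, 1.5602, 1.9587]
phi = -(2.0028 - 2.6593 + 1.3002 + 1.5602 + 1.9587) = -4.1627
Step 2: Compute augmented objective.
t*f(x) = 2.17*-0.53 = -1.1501
Total = -1.1501 - 4.1627 = -5.3128


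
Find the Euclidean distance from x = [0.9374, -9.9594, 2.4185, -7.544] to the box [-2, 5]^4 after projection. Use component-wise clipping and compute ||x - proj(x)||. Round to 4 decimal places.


Project each component onto [-2, 5].
clip(0.9374) = 0.9374, clip(-9.9594) = -2.0, clip(2.4185) = 2.4185, clip(-7.544) = -2.0
Projection = [0.9374, -2.0, 2.4185, -2.0]
Squared diffs: [0.0, 63.352, 0.0, 30.7359]
Distance = sqrt(94.0879) = 9.6999


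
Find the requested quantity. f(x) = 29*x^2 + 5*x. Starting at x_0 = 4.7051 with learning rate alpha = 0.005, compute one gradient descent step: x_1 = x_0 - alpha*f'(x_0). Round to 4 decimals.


We compute the gradient at x_0 and apply the update.
f'(x) = 58*x + 5
f'(4.7051) = 58*4.7051 + 5 = 277.8958
x_1 = 4.7051 - 0.005*277.8958 = 3.3156


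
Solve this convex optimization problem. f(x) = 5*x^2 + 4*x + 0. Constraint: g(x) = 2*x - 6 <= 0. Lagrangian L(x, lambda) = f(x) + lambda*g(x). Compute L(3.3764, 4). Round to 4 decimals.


Step 1: Evaluate f(x).
f(3.3764) = 5*3.3764^2 + 4*3.3764 + 0 = 70.506
Step 2: Evaluate g(x).
g(3.3764) = 2*3.3764 - 6 = 0.7528
Step 3: Compute Lagrangian.
L = 70.506 + 4*0.7528 = 73.5172


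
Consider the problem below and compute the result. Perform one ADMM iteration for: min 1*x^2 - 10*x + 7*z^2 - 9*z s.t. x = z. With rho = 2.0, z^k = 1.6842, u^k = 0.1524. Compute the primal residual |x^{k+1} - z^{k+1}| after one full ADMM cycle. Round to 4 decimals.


ADMM iteration with rho = 2.0, z^k = 1.6842, u^k = 0.1524
Step 1: x-update.
Minimize 1*x^2 - 10*x + (2.0/2)*(x - 1.6842 + 0.1524)^2
FOC: (2*1 + 2.0)*x = 10 + 2.0*(1.6842 - 0.1524)
x^{k+1} = 3.2659
Step 2: z-update.
Minimize 7*z^2 - 9*z + (2.0/2)*(3.2659 - z + 0.1524)^2
FOC: (2*7 + 2.0)*z = 9 + 2.0*(3.2659 + 0.1524)
z^{k+1} = 0.9898
Step 3: u-update.
u^{k+1} = 0.1524 + 3.2659 - 0.9898 = 2.4285
Step 4: Primal residual = |3.2659 - 0.9898| = 2.2761


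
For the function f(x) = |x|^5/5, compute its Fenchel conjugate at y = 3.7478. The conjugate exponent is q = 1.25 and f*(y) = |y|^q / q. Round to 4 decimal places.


The conjugate exponent q satisfies 1/p + 1/q = 1.
p = 5, so q = 5/(5 - 1) = 1.25
|y|^q = 3.7478^1.25 = 5.2146
f*(3.7478) = 5.2146 / 1.25 = 4.1717


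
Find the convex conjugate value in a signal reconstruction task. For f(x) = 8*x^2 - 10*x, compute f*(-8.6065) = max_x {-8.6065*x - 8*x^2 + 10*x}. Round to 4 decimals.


f*(y) = sup_x {y*x - a*x^2 - b*x} = sup_x {(y-b)*x - a*x^2}
FOC: (y - b) - 2a*x = 0 => x* = (y - b)/(2a)
x* = (-8.6065 + 10)/(2*8) = 0.0871
f*(-8.6065) = (y-b)^2/(4a) = (-8.6065 + 10)^2/(4*8)
= 1.9418/32 = 0.0607


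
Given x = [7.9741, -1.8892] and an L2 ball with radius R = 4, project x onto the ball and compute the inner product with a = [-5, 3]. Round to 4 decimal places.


Step 1: Compute ||x|| (intermediates to 6 decimals).
||x|| = sqrt(7.9741^2 + (-1.8892)^2) = 8.194837
Step 2: Project.
Since ||x|| > R, scale = R/||x|| = 4/8.194837 = 0.488112, proj(x) = scale * x
proj(x) = [3.892254, -0.922141]
Step 3: Dot product.
a^T * proj(x) = -5*3.892254 + 3*(-0.922141) = -22.2277


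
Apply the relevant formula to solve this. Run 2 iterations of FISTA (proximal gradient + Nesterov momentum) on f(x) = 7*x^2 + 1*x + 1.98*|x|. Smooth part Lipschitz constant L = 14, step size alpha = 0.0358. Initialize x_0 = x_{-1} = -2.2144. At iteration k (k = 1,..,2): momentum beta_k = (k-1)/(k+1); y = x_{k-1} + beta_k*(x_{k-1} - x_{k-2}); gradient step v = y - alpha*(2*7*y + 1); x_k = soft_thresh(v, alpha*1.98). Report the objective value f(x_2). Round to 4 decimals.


FISTA on f(x) = 7*x^2 + 1*x + 1.98*|x|
L = 14, alpha = 0.0358
Iteration 1: beta = 0.0, y = -2.2144 + 0.0*(-2.2144 + 2.2144) = -2.2144
  grad(y) = -30.0016, v = y - alpha*grad = -1.1403
  prox(v) = soft_thresh(-1.1403, 0.0709) = -1.0695
Iteration 2: beta = 0.3333, y = -1.0695 + 0.3333*(-1.0695 + 2.2144) = -0.6878
  grad(y) = -8.6294, v = y - alpha*grad = -0.3789
  prox(v) = soft_thresh(-0.3789, 0.0709) = -0.308
f(x_2) = 7*(-0.308)^2 + 1*(-0.308) + 1.98*|-0.308| = 0.9659


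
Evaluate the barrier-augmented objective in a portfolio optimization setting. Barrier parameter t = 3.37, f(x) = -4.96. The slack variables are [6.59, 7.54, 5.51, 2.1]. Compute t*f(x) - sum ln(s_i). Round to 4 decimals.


Step 1: Compute log-barrier.
ln values: [1.8856, 2.0202, 1.7066, 0.7419]
phi = -(1.8856 + 2.0202 + 1.7066 + 0.7419) = -6.3543
Step 2: Compute augmented objective.
t*f(x) = 3.37*-4.96 = -16.7152
Total = -16.7152 - 6.3543 = -23.0695


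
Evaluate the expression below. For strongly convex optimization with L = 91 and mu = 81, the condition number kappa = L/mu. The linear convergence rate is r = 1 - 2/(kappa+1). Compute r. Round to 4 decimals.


Step 1: Compute the condition number.
kappa = L/mu = 91/81 = 1.1235
Step 2: Compute the convergence rate.
r = 1 - 2/(kappa + 1) = 1 - 2*mu/(L + mu) = (L - mu)/(L + mu) = 10/172 = 0.0581


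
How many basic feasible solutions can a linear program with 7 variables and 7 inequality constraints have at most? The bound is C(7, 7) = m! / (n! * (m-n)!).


Each vertex corresponds to some choice of n active constraints out of m, so the number of vertices is at most C(m, n) = m! / (n!(m-n)!).
m = 7, n = 7
Numerator: 7 * 6 * 5 * 4 * 3 * 2 * 1
Denominator: 7! = 5040
C(7, 7) = 1


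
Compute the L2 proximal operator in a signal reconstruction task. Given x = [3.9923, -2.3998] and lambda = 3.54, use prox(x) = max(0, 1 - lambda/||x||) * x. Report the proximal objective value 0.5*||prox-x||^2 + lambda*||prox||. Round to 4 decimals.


Step 1: Compute ||x||.
||x|| = 4.6581
Step 2: Compute scaling factor.
scale = max(0, 1 - 3.54/4.6581) = 0.24
Step 3: prox(x) = [0.9583, -0.576]
||prox(x)|| = 1.1181
Step 4: Proximal objective.
0.5*||prox-x||^2 = 6.2658
lambda*||prox|| = 3.9581
Total = 10.2237


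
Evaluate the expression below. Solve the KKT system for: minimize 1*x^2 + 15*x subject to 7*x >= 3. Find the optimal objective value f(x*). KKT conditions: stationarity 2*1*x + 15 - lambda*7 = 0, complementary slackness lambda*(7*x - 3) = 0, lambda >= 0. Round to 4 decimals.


Step 1: Try lambda = 0 (constraint inactive).
x_unc = -15/(2*1) = -7.5
Check: 7*-7.5 = -52.5 < 3 -- violated!
Step 2: Constraint must be active: 7*x = 3
x* = 3/7 = 0.4286 (rounded; the exact value 3/7 is used below)
lambda = (2*1*(3/7) + 15)/7 = 2.2653
Step 3: Compute optimal value.
f(x*) = 1*(3/7)^2 + 15*(3/7) = 6.6122


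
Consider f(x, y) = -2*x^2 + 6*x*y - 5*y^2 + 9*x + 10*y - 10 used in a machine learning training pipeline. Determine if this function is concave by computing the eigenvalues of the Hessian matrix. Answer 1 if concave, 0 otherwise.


The Hessian of f(x,y) = -2*x^2 + 6*x*y - 5*y^2 + 9*x + 10*y - 10 is:
H = [[-4, 6], [6, -10]]
Trace = -4 - 10 = -14
Determinant = -4*-10 - (6)^2 = 4
Discriminant = (-14)^2 - 4*4 = 180.0
Eigenvalues: lambda_1 = -13.7082, lambda_2 = -0.2918
The function is concave.

1


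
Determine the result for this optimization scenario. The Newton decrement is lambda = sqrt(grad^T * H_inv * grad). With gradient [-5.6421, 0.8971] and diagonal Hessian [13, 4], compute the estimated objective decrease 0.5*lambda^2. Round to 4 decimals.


Step 1: H is diagonal, so H^(-1) * g = [-0.434, 0.2243].
Step 2: g^T H^(-1) g = sum_i g_i^2 / H_ii
  = (-5.6421)^2/13 + (0.8971)^2/4
  = 2.4487 + 0.2012 = 2.6499
Step 3: Objective decrease = 0.5 * g^T H^(-1) g = 1.325


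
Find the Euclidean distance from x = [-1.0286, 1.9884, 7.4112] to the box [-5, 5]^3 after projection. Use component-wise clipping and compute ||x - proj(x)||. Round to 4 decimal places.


Project each component onto [-5, 5].
clip(-1.0286) = -1.0286, clip(1.9884) = 1.9884, clip(7.4112) = 5.0
Projection = [-1.0286, 1.9884, 5.0]
Squared diffs: [0.0, 0.0, 5.8139]
Distance = sqrt(5.8139) = 2.4112


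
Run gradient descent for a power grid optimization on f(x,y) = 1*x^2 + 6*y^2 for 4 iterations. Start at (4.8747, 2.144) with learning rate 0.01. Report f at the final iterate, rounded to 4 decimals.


Gradient descent on f(x,y) = 1*x^2 + 6*y^2.
Starting point: (4.8747, 2.144), alpha = 0.01
Step 1: grad_x = 2*1*4.8747 = 9.7494, grad_y = 2*6*2.144 = 25.728
  x_1 = 4.8747 - 0.01*9.7494 = 4.7772
  y_1 = 2.144 - 0.01*25.728 = 1.8867
Step 2: grad_x = 2*1*4.7772 = 9.5544, grad_y = 2*6*1.8867 = 22.6406
  x_2 = 4.7772 - 0.01*9.5544 = 4.6817
  y_2 = 1.8867 - 0.01*22.6406 = 1.6603
Step 3: grad_x = 2*1*4.6817 = 9.3633, grad_y = 2*6*1.6603 = 19.9238
  x_3 = 4.6817 - 0.01*9.3633 = 4.588
  y_3 = 1.6603 - 0.01*19.9238 = 1.4611
Step 4: grad_x = 2*1*4.588 = 9.1761, grad_y = 2*6*1.4611 = 17.5329
  x_4 = 4.588 - 0.01*9.1761 = 4.4963
  y_4 = 1.4611 - 0.01*17.5329 = 1.2857
f(4.4963, 1.2857) = 1*4.4963^2 + 6*1.2857^2 = 30.1353


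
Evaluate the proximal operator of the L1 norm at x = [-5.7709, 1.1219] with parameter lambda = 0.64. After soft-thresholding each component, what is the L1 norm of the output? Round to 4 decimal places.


Soft-thresholding with lambda = 0.64:
prox(-5.7709) = sign(-5.7709)*max(|-5.7709| - 0.64, 0) = -5.1309
prox(1.1219) = sign(1.1219)*max(|1.1219| - 0.64, 0) = 0.4819
prox(x) = [-5.1309, 0.4819]
||prox(x)||_1 = 5.1309 + 0.4819 = 5.6128


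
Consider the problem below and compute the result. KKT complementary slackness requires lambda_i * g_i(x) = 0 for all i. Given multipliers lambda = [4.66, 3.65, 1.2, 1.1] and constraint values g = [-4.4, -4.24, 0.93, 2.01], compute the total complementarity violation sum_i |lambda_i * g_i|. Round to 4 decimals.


KKT complementary slackness check:
lambda_1 * g_1 = 4.66 * -4.4 = -20.504
lambda_2 * g_2 = 3.65 * -4.24 = -15.476
lambda_3 * g_3 = 1.2 * 0.93 = 1.116
lambda_4 * g_4 = 1.1 * 2.01 = 2.211
Total violation = 20.504 + 15.476 + 1.116 + 2.211 = 39.307


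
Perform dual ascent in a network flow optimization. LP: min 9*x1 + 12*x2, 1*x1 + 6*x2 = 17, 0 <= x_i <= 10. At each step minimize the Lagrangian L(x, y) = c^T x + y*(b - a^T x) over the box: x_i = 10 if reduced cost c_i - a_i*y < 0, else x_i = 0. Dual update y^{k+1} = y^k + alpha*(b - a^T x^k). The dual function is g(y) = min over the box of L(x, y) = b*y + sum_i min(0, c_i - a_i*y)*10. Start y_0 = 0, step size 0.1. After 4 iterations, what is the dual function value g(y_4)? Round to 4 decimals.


Dual ascent for LP: min 9*x1 + 12*x2, 1*x1 + 6*x2 = 17, 0 <= x_i <= 10
Step 1: y^k = 0.0, reduced costs: (9.0, 12.0)
  x^k = (0.0, 0.0), subgradient = b - a^T x = 17.0
  y^{k+1} = 0.0 + 0.1*17.0 = 1.7
Step 2: y^k = 1.7, reduced costs: (7.3, 1.8)
  x^k = (0.0, 0.0), subgradient = b - a^T x = 17.0
  y^{k+1} = 1.7 + 0.1*17.0 = 3.4
Step 3: y^k = 3.4, reduced costs: (5.6, -8.4)
  x^k = (0.0, 10.0), subgradient = b - a^T x = -43.0
  y^{k+1} = 3.4 + 0.1*-43.0 = -0.9
Step 4: y^k = -0.9, reduced costs: (9.9, 17.4)
  x^k = (0.0, 0.0), subgradient = b - a^T x = 17.0
  y^{k+1} = -0.9 + 0.1*17.0 = 0.8
Dual objective at y_4 = 0.8: reduced costs (8.2, 7.2), box minimizer x = (0.0, 0.0)
g(y_4) = b*y + (c1 - a1*y)*x1 + (c2 - a2*y)*x2 = 17*0.8 + 8.2*0.0 + 7.2*0.0 = 13.6 + 0.0 + 0.0 = 13.6


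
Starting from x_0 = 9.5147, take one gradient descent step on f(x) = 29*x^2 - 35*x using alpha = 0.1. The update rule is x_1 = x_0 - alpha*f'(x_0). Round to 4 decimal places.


We compute the gradient at x_0 and apply the update.
f'(x) = 58*x - 35
f'(9.5147) = 58*9.5147 - 35 = 516.8526
x_1 = 9.5147 - 0.1*516.8526 = -42.1706


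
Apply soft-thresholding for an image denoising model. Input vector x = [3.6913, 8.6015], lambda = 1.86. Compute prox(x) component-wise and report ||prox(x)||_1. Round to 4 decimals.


Soft-thresholding with lambda = 1.86:
prox(3.6913) = sign(3.6913)*max(|3.6913| - 1.86, 0) = 1.8313
prox(8.6015) = sign(8.6015)*max(|8.6015| - 1.86, 0) = 6.7415
prox(x) = [1.8313, 6.7415]
||prox(x)||_1 = 1.8313 + 6.7415 = 8.5728


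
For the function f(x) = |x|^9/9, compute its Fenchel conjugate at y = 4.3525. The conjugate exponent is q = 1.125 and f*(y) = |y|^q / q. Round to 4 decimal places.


The conjugate exponent q satisfies 1/p + 1/q = 1.
p = 9, so q = 9/(9 - 1) = 1.125
|y|^q = 4.3525^1.125 = 5.231
f*(4.3525) = 5.231 / 1.125 = 4.6497


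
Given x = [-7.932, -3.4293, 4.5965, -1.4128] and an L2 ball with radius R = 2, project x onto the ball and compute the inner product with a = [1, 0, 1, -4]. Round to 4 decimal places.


Step 1: Compute ||x|| (intermediates to 6 decimals).
||x|| = sqrt((-7.932)^2 + (-3.4293)^2 + 4.5965^2 + (-1.4128)^2) = 9.889415
Step 2: Project.
Since ||x|| > R, scale = R/||x|| = 2/9.889415 = 0.202236, proj(x) = scale * x
proj(x) = [-1.604136, -0.693528, 0.929578, -0.285719]
Step 3: Dot product.
a^T * proj(x) = 1*(-1.604136) + 0*(-0.693528) + 1*0.929578 - 4*(-0.285719) = 0.4683


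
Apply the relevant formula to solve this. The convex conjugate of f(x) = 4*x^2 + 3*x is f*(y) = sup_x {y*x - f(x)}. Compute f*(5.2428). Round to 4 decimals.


f*(y) = sup_x {y*x - a*x^2 - b*x} = sup_x {(y-b)*x - a*x^2}
FOC: (y - b) - 2a*x = 0 => x* = (y - b)/(2a)
x* = (5.2428 - 3)/(2*4) = 0.2804
f*(5.2428) = (y-b)^2/(4a) = (5.2428 - 3)^2/(4*4)
= 5.0302/16 = 0.3144


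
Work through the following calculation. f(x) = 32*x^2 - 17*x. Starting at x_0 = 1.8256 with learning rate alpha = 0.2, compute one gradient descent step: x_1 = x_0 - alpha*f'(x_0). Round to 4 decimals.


We compute the gradient at x_0 and apply the update.
f'(x) = 64*x - 17
f'(1.8256) = 64*1.8256 - 17 = 99.8384
x_1 = 1.8256 - 0.2*99.8384 = -18.1421


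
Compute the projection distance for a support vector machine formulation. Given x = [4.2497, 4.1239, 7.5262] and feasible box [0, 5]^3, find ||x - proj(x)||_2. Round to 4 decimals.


Project each component onto [0, 5].
clip(4.2497) = 4.2497, clip(4.1239) = 4.1239, clip(7.5262) = 5.0
Projection = [4.2497, 4.1239, 5.0]
Squared diffs: [0.0, 0.0, 6.3817]
Distance = sqrt(6.3817) = 2.5262


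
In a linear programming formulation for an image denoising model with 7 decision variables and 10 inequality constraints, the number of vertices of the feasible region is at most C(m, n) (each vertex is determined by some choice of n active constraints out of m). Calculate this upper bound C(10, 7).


Each vertex corresponds to some choice of n active constraints out of m, so the number of vertices is at most C(m, n) = m! / (n!(m-n)!).
m = 10, n = 7
Numerator: 10 * 9 * 8 * 7 * 6 * 5 * 4
Denominator: 7! = 5040
C(10, 7) = 120


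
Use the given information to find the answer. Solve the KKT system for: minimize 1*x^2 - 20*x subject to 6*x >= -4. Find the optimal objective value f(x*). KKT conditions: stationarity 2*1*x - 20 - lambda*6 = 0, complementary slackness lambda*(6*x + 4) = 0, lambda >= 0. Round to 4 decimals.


Step 1: Try lambda = 0 (constraint inactive).
Stationarity: 2*1*x - 20 = 0
x* = 20/(2*1) = 10.0
Check constraint: 6*10.0 = 60.0 >= -4 -- satisfied.
Step 2: Compute optimal value.
f(x*) = 1*10.0^2 - 20*10.0 = -100.0


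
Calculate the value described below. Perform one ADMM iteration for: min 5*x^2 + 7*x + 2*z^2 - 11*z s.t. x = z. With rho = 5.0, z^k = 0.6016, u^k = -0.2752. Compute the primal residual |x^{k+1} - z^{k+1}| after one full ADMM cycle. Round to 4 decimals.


ADMM iteration with rho = 5.0, z^k = 0.6016, u^k = -0.2752
Step 1: x-update.
Minimize 5*x^2 + 7*x + (5.0/2)*(x - 0.6016 - 0.2752)^2
FOC: (2*5 + 5.0)*x = -7 + 5.0*(0.6016 + 0.2752)
x^{k+1} = -0.1744
Step 2: z-update.
Minimize 2*z^2 - 11*z + (5.0/2)*(-0.1744 - z - 0.2752)^2
FOC: (2*2 + 5.0)*z = 11 + 5.0*(-0.1744 - 0.2752)
z^{k+1} = 0.9724
Step 3: u-update.
u^{k+1} = -0.2752 - 0.1744 - 0.9724 = -1.422
Step 4: Primal residual = |-0.1744 - 0.9724| = 1.1468


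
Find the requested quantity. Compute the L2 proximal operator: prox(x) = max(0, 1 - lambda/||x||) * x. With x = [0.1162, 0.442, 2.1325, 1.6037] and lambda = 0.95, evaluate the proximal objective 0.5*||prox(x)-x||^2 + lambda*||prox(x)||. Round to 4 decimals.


Step 1: Compute ||x||.
||x|| = 2.7071
Step 2: Compute scaling factor.
scale = max(0, 1 - 0.95/2.7071) = 0.6491
Step 3: prox(x) = [0.0754, 0.2869, 1.3841, 1.0409]
||prox(x)|| = 1.7571
Step 4: Proximal objective.
0.5*||prox-x||^2 = 0.4513
lambda*||prox|| = 1.6692
Total = 2.1205


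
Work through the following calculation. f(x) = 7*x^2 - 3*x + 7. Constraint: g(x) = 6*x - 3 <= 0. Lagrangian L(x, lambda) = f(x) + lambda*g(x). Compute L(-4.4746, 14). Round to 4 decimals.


Step 1: Evaluate f(x).
f(-4.4746) = 7*(-4.4746)^2 - 3*(-4.4746) + 7 = 160.5781
Step 2: Evaluate g(x).
g(-4.4746) = 6*-4.4746 - 3 = -29.8476
Step 3: Compute Lagrangian.
L = 160.5781 + 14*-29.8476 = -257.2883
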